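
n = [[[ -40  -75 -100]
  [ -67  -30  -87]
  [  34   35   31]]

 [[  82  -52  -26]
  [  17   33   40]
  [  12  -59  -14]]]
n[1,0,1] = -52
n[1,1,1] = 33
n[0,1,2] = -87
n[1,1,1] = 33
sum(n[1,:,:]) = 33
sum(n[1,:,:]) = 33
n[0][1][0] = -67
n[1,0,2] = -26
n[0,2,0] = 34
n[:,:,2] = [[-100, -87, 31], [-26, 40, -14]]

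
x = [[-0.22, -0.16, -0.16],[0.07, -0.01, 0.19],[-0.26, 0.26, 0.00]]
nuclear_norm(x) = 0.85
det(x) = 0.02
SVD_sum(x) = [[-0.17, 0.06, -0.07], [0.12, -0.04, 0.05], [-0.27, 0.10, -0.12]] + [[-0.02, -0.20, -0.13], [0.01, 0.08, 0.05], [0.02, 0.16, 0.11]] + [[-0.03, -0.03, 0.04], [-0.06, -0.05, 0.09], [-0.01, -0.01, 0.01]]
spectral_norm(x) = 0.39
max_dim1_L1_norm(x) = 0.54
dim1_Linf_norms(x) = [0.22, 0.19, 0.26]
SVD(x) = [[-0.5,0.74,-0.45], [0.34,-0.31,-0.89], [-0.79,-0.60,-0.1]] @ diag([0.3926109731902106, 0.3247470734933265, 0.12765563829363671]) @ [[0.87, -0.33, 0.37], [-0.08, -0.84, -0.54], [0.49, 0.44, -0.75]]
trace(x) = -0.23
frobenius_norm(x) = 0.53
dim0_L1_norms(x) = [0.55, 0.43, 0.35]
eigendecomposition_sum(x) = [[-0.20, -0.04, -0.08], [0.32, 0.06, 0.13], [-0.43, -0.08, -0.17]] + [[-0.05,  -0.04,  -0.0], [-0.22,  -0.16,  -0.02], [0.23,  0.17,  0.02]] + [[0.03, -0.09, -0.08], [-0.03, 0.09, 0.08], [-0.06, 0.17, 0.15]]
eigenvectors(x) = [[0.35, -0.16, -0.40], [-0.56, -0.68, 0.44], [0.75, 0.71, 0.8]]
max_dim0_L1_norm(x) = 0.55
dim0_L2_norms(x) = [0.35, 0.31, 0.25]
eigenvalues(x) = [-0.31, -0.19, 0.27]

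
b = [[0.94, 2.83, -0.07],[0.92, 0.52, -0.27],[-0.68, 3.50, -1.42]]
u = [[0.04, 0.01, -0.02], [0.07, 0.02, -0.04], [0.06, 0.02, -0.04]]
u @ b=[[0.06, 0.05, 0.02], [0.11, 0.07, 0.05], [0.10, 0.04, 0.05]]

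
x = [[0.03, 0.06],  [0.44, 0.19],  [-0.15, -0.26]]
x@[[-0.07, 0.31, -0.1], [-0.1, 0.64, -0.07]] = [[-0.01, 0.05, -0.01], [-0.05, 0.26, -0.06], [0.04, -0.21, 0.03]]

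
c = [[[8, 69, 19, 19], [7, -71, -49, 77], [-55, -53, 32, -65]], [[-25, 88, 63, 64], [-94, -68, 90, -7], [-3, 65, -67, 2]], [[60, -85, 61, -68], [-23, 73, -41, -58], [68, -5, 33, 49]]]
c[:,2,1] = [-53, 65, -5]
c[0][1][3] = 77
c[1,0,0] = -25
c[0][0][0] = 8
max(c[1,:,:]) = 90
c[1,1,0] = -94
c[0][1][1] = -71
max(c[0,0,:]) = 69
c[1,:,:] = [[-25, 88, 63, 64], [-94, -68, 90, -7], [-3, 65, -67, 2]]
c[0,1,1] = -71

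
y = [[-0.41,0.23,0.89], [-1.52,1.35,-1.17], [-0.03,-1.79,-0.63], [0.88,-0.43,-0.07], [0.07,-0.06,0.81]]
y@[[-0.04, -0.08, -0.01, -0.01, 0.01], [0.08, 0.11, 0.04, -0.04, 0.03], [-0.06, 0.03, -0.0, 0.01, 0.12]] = [[-0.02, 0.08, 0.01, 0.00, 0.11], [0.24, 0.24, 0.07, -0.05, -0.12], [-0.10, -0.21, -0.07, 0.07, -0.13], [-0.07, -0.12, -0.03, 0.01, -0.01], [-0.06, 0.01, -0.0, 0.01, 0.10]]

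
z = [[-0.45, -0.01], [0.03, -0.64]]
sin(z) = [[-0.44,  -0.01], [0.03,  -0.60]]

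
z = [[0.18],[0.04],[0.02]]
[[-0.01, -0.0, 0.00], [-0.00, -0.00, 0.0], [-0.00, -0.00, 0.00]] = z @[[-0.07, -0.01, 0.02]]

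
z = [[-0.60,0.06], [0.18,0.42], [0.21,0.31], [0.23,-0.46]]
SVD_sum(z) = [[-0.51, 0.25], [-0.02, 0.01], [0.05, -0.02], [0.37, -0.18]] + [[-0.09, -0.19], [0.20, 0.41], [0.16, 0.33], [-0.14, -0.28]]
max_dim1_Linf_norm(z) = 0.6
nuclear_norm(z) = 1.40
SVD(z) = [[-0.81, 0.3], [-0.03, -0.65], [0.07, -0.53], [0.58, 0.45]] @ diag([0.6999572443209984, 0.6979683775949697]) @ [[0.90, -0.44], [-0.44, -0.9]]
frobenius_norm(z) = 0.99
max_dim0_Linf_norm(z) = 0.6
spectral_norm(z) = 0.70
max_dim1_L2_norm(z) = 0.6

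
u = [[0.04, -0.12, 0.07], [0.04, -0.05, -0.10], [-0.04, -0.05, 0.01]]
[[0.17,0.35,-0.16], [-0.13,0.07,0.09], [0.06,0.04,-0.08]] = u @ [[-0.40, 1.51, 0.60], [-0.67, -1.9, 0.90], [1.47, 0.9, -1.09]]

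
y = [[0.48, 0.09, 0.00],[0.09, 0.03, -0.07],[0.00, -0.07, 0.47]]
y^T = [[0.48, 0.09, 0.00], [0.09, 0.03, -0.07], [0.0, -0.07, 0.47]]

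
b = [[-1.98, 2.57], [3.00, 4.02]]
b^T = [[-1.98, 3.00], [2.57, 4.02]]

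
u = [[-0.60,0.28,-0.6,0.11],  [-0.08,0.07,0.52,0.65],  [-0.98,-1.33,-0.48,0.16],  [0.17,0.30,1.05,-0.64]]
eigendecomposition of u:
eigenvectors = [[(-0.31+0.1j),(-0.31-0.1j),(-0.38+0j),0.68+0.00j], [-0.12-0.56j,(-0.12+0.56j),-0.12+0.00j,(-0.43+0j)], [(0.62+0j),0.62-0.00j,-0.57+0.00j,(-0.01+0j)], [(0.22-0.37j),(0.22+0.37j),0.72+0.00j,0.59+0.00j]]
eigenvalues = [(0.32+0.94j), (0.32-0.94j), (-1.62+0j), (-0.68+0j)]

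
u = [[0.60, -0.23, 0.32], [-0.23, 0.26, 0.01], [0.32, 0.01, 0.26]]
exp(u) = [[1.95, -0.36, 0.51], [-0.36, 1.34, -0.04], [0.51, -0.04, 1.37]]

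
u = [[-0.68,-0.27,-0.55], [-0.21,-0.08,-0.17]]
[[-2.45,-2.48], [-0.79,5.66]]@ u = [[2.19, 0.86, 1.77],[-0.65, -0.24, -0.53]]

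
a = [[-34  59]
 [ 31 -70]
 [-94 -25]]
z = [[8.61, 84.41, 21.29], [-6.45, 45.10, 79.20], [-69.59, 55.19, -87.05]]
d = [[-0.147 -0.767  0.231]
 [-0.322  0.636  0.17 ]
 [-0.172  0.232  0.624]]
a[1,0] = 31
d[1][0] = -0.322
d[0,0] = -0.147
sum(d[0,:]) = -0.683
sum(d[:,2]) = 1.025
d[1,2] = 0.17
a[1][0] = 31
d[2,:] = [-0.172, 0.232, 0.624]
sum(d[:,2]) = 1.025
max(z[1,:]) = 79.2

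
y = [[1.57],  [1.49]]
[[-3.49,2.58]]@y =[[-1.64]]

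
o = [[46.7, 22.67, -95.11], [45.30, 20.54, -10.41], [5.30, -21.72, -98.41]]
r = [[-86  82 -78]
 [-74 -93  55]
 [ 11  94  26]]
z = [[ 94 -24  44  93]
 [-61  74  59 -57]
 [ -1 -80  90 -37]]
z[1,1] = 74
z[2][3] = -37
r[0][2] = -78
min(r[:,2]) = -78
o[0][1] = 22.67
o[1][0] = 45.3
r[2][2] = 26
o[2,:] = [5.3, -21.72, -98.41]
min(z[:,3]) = -57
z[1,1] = 74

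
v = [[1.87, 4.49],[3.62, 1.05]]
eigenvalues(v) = [5.51, -2.59]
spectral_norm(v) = 5.60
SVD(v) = [[-0.83, -0.56], [-0.56, 0.83]] @ diag([5.599100207374259, 2.552249374136768]) @ [[-0.64,-0.77], [0.77,-0.64]]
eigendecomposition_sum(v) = [[3.04, 3.05],[2.46, 2.48]] + [[-1.17, 1.44], [1.16, -1.43]]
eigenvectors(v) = [[0.78, -0.71], [0.63, 0.70]]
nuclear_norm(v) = 8.15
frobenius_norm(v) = 6.15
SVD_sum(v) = [[2.96, 3.58], [1.99, 2.40]] + [[-1.09, 0.91], [1.63, -1.35]]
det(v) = -14.29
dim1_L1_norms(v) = [6.36, 4.67]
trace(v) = 2.92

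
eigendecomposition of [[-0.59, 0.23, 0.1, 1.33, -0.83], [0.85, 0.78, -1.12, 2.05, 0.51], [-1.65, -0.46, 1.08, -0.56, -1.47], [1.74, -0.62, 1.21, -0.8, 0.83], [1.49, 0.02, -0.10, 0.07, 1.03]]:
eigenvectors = [[(-0.08+0.22j), (-0.08-0.22j), (0.51+0j), -0.05+0.00j, -0.47+0.00j],  [(0.56+0.19j), 0.56-0.19j, (0.49+0j), -0.93+0.00j, 0.25+0.00j],  [(-0.61+0j), -0.61-0.00j, 0.11+0.00j, (-0.31+0j), 0.43+0.00j],  [-0.27+0.31j, -0.27-0.31j, (-0.64+0j), (0.19+0j), 0.16+0.00j],  [0.21+0.13j, (0.21-0.13j), (-0.27+0j), (0.04+0j), (0.71+0j)]]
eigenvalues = [(1.54+1.34j), (1.54-1.34j), (-1.57+0j), 0j, (-0+0j)]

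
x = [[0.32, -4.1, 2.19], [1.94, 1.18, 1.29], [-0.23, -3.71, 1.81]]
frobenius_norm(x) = 6.75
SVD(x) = [[0.74,  0.16,  -0.65], [-0.08,  0.99,  0.14], [0.66,  -0.05,  0.75]] @ diag([6.2343750171734165, 2.5936851870073747, 0.16451533649622735]) @ [[-0.01, -0.90, 0.44], [0.76, 0.27, 0.59], [-0.65, 0.34, 0.68]]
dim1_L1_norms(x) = [6.61, 4.41, 5.75]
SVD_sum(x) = [[-0.06, -4.17, 2.03],[0.01, 0.47, -0.23],[-0.05, -3.72, 1.8]] + [[0.31, 0.11, 0.24],[1.95, 0.70, 1.50],[-0.10, -0.04, -0.08]] + [[0.07, -0.04, -0.07], [-0.02, 0.01, 0.02], [-0.08, 0.04, 0.08]]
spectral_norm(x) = 6.23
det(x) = 2.66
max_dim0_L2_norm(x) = 5.65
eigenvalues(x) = [(1.57+3.65j), (1.57-3.65j), (0.17+0j)]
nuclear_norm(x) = 8.99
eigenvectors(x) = [[0.65+0.00j,(0.65-0j),-0.64+0.00j], [(0.09-0.52j),(0.09+0.52j),0.34+0.00j], [0.54+0.10j,(0.54-0.1j),0.69+0.00j]]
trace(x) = 3.31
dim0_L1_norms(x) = [2.49, 8.99, 5.29]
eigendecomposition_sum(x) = [[0.12+1.20j, (-2.04+1.08j), (1.14+0.57j)], [(0.99+0.07j), 0.59+1.81j, 0.62-0.84j], [(-0.08+1.02j), (-1.86+0.59j), 0.86+0.65j]] + [[(0.12-1.2j), (-2.04-1.08j), (1.14-0.57j)], [(0.99-0.07j), 0.59-1.81j, 0.62+0.84j], [(-0.08-1.02j), (-1.86-0.59j), 0.86-0.65j]] + [[0.07-0.00j, -0.02+0.00j, -0.08-0.00j], [(-0.04+0j), (0.01-0j), (0.04+0j)], [(-0.08+0j), 0.02-0.00j, (0.09+0j)]]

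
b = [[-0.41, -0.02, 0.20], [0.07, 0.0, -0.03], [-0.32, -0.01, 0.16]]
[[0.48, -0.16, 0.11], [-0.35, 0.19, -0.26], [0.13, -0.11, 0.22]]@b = [[-0.24, -0.01, 0.12], [0.24, 0.01, -0.12], [-0.13, -0.0, 0.06]]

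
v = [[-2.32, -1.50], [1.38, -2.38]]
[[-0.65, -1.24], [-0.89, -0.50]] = v @[[0.03, 0.29],[0.39, 0.38]]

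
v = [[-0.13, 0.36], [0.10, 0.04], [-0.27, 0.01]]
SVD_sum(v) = [[-0.21, 0.30], [0.01, -0.02], [-0.1, 0.13]] + [[0.08, 0.06], [0.09, 0.06], [-0.17, -0.12]]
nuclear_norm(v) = 0.66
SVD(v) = [[-0.91, -0.4], [0.06, -0.40], [-0.41, 0.82]] @ diag([0.40459715486232906, 0.25961729964951946]) @ [[0.58,-0.81],  [-0.81,-0.58]]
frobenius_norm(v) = 0.48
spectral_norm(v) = 0.40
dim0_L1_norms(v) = [0.5, 0.41]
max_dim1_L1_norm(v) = 0.49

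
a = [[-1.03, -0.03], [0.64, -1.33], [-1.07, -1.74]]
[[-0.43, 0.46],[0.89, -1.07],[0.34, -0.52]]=a @ [[0.43, -0.46], [-0.46, 0.58]]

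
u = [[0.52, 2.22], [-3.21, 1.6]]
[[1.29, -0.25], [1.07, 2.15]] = u @ [[-0.04,-0.65], [0.59,0.04]]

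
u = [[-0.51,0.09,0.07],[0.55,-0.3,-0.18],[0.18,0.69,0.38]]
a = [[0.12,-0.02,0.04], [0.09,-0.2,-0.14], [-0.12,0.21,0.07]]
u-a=[[-0.63, 0.11, 0.03],[0.46, -0.1, -0.04],[0.3, 0.48, 0.31]]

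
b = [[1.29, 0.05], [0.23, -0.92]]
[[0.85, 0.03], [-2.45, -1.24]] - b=[[-0.44, -0.02], [-2.68, -0.32]]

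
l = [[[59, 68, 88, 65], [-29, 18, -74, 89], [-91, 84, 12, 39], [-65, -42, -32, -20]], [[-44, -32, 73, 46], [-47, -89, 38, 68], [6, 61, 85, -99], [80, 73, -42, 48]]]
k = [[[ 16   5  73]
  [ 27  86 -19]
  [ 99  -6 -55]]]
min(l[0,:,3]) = -20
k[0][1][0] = 27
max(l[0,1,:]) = 89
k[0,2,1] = -6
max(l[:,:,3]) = 89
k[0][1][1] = 86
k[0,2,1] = -6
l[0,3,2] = -32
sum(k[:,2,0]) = 99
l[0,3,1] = -42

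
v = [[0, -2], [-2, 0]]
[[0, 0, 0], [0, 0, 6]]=v @ [[0, 0, -3], [0, 0, 0]]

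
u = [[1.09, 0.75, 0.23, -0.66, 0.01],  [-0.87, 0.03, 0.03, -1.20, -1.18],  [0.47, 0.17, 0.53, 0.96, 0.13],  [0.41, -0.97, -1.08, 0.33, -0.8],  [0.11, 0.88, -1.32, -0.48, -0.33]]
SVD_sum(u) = [[-0.01, 0.0, -0.02, -0.02, -0.02], [-0.44, 0.1, -0.80, -1.00, -0.86], [0.29, -0.07, 0.52, 0.65, 0.56], [-0.16, 0.04, -0.29, -0.36, -0.31], [-0.32, 0.08, -0.57, -0.72, -0.62]] + [[0.06, 0.72, 0.47, -0.52, 0.22], [0.02, 0.24, 0.16, -0.17, 0.07], [-0.00, -0.05, -0.03, 0.03, -0.01], [-0.09, -1.03, -0.68, 0.75, -0.32], [0.01, 0.13, 0.09, -0.09, 0.04]] + [[0.6, 0.32, -0.49, 0.09, 0.08], [-0.61, -0.32, 0.50, -0.09, -0.08], [0.14, 0.08, -0.12, 0.02, 0.02], [0.37, 0.19, -0.30, 0.06, 0.05], [0.77, 0.41, -0.63, 0.12, 0.1]] + [[0.42, -0.23, 0.28, -0.15, -0.34], [0.20, -0.11, 0.13, -0.07, -0.16], [0.12, -0.06, 0.08, -0.04, -0.09], [0.29, -0.16, 0.20, -0.10, -0.23], [-0.33, 0.18, -0.22, 0.12, 0.26]] + [[0.01, -0.05, -0.02, -0.06, 0.07], [-0.03, 0.12, 0.04, 0.13, -0.15], [-0.08, 0.27, 0.08, 0.3, -0.34], [0.00, -0.01, -0.00, -0.01, 0.01], [-0.02, 0.09, 0.03, 0.1, -0.11]]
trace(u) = 1.65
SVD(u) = [[0.02, 0.56, -0.49, -0.65, -0.17], [0.69, 0.18, 0.5, -0.30, 0.38], [-0.45, -0.04, -0.12, -0.18, 0.86], [0.25, -0.80, -0.30, -0.45, -0.04], [0.50, 0.10, -0.63, 0.51, 0.28]] @ diag([2.3141760691065483, 1.8475351802920867, 1.7216143421693741, 1.0328432031691799, 0.6264837214657597]) @ [[-0.28,0.06,-0.50,-0.62,-0.54], [0.06,0.7,0.46,-0.51,0.21], [-0.71,-0.37,0.58,-0.11,-0.09], [-0.63,0.34,-0.43,0.22,0.5], [-0.14,0.51,0.15,0.55,-0.64]]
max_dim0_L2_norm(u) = 1.8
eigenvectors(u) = [[-0.05-0.04j,-0.05+0.04j,(0.52+0j),(0.52-0j),(0.61+0j)],[0.64+0.00j,0.64-0.00j,(-0.21+0.44j),(-0.21-0.44j),(-0.03+0j)],[(-0.26-0.13j),-0.26+0.13j,(-0.2-0.14j),-0.20+0.14j,0.57+0.00j],[(0.42-0.07j),0.42+0.07j,(-0.2-0.41j),-0.20+0.41j,0.13+0.00j],[(-0-0.57j),-0.00+0.57j,0.40+0.25j,0.40-0.25j,(-0.53+0j)]]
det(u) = 4.76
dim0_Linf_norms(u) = [1.09, 0.97, 1.32, 1.2, 1.18]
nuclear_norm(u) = 7.54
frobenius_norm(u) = 3.63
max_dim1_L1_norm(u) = 3.59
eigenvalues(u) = [(-0.7+1.23j), (-0.7-1.23j), (0.97+1.1j), (0.97-1.1j), (1.12+0j)]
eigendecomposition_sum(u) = [[(0.01-0.02j), 0.03-0.00j, (-0+0.07j), 0.05+0.01j, 0.02+0.06j],[(-0.01+0.21j), -0.23+0.23j, -0.41-0.55j, -0.45+0.25j, -0.54-0.30j],[(0.05-0.08j), 0.14-0.05j, (0.05+0.31j), 0.24-0.01j, (0.16+0.24j)],[0.01+0.14j, (-0.13+0.18j), (-0.33-0.32j), -0.27+0.21j, (-0.39-0.14j)],[0.19+0.01j, (0.21+0.2j), -0.49+0.37j, 0.23+0.40j, -0.27+0.48j]] + [[0.01+0.02j, (0.03+0j), (-0-0.07j), 0.05-0.01j, 0.02-0.06j], [-0.01-0.21j, -0.23-0.23j, (-0.41+0.55j), (-0.45-0.25j), (-0.54+0.3j)], [(0.05+0.08j), (0.14+0.05j), (0.05-0.31j), 0.24+0.01j, 0.16-0.24j], [(0.01-0.14j), (-0.13-0.18j), -0.33+0.32j, (-0.27-0.21j), (-0.39+0.14j)], [(0.19-0.01j), (0.21-0.2j), -0.49-0.37j, (0.23-0.4j), -0.27-0.48j]] + [[(0.3+0.34j), (0.21-0.39j), -0.17-0.43j, -0.38+0.36j, 0.06+0.04j], [-0.41+0.12j, (0.25+0.33j), (0.44+0.03j), (-0.16-0.47j), -0.06+0.04j], [(-0.03-0.21j), (-0.18+0.1j), (-0.05+0.21j), 0.24-0.04j, -0.01-0.03j], [(0.14-0.37j), -0.39-0.01j, -0.27+0.30j, (0.43+0.15j), 0.00-0.06j], [0.07+0.41j, 0.35-0.20j, 0.08-0.41j, -0.47+0.09j, (0.03+0.06j)]] + [[0.30-0.34j, (0.21+0.39j), -0.17+0.43j, (-0.38-0.36j), (0.06-0.04j)],  [-0.41-0.12j, (0.25-0.33j), 0.44-0.03j, (-0.16+0.47j), (-0.06-0.04j)],  [(-0.03+0.21j), (-0.18-0.1j), -0.05-0.21j, 0.24+0.04j, (-0.01+0.03j)],  [(0.14+0.37j), (-0.39+0.01j), -0.27-0.30j, (0.43-0.15j), 0.06j],  [0.07-0.41j, (0.35+0.2j), (0.08+0.41j), (-0.47-0.09j), (0.03-0.06j)]] + [[(0.46+0j), (0.27+0j), 0.57-0.00j, (-0-0j), (-0.17-0j)], [-0.03-0.00j, -0.02-0.00j, (-0.03+0j), 0j, 0.01+0.00j], [(0.42+0j), (0.25+0j), (0.53-0j), (-0-0j), -0.15-0.00j], [(0.09+0j), 0.06+0.00j, 0.12-0.00j, -0.00-0.00j, -0.03-0.00j], [(-0.4-0j), (-0.24-0j), (-0.5+0j), 0.00+0.00j, 0.15+0.00j]]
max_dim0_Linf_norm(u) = 1.32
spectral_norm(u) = 2.31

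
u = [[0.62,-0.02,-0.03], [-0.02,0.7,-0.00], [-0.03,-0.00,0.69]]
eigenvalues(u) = [0.61, 0.71, 0.7]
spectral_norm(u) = 0.71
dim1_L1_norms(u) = [0.67, 0.72, 0.72]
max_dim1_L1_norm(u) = 0.72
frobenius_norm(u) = 1.16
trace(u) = 2.01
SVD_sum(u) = [[0.09, -0.19, -0.14], [-0.19, 0.41, 0.29], [-0.14, 0.29, 0.21]] + [[0.01, 0.06, -0.08], [0.06, 0.27, -0.33], [-0.08, -0.33, 0.41]] + [[0.52, 0.11, 0.18], [0.11, 0.02, 0.04], [0.18, 0.04, 0.06]]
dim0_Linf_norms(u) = [0.62, 0.7, 0.69]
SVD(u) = [[0.35, -0.14, -0.92], [-0.76, -0.62, -0.2], [-0.55, 0.77, -0.33]] @ diag([0.7093427822880662, 0.6954851046386926, 0.6051721130732407]) @ [[0.35, -0.76, -0.55],[-0.14, -0.62, 0.77],[-0.92, -0.20, -0.33]]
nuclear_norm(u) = 2.01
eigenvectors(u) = [[0.92, 0.35, -0.14], [0.2, -0.76, -0.62], [0.33, -0.55, 0.77]]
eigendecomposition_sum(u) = [[0.52, 0.11, 0.18], [0.11, 0.02, 0.04], [0.18, 0.04, 0.06]] + [[0.09, -0.19, -0.14], [-0.19, 0.41, 0.29], [-0.14, 0.29, 0.21]] + [[0.01,  0.06,  -0.08], [0.06,  0.27,  -0.33], [-0.08,  -0.33,  0.41]]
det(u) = 0.30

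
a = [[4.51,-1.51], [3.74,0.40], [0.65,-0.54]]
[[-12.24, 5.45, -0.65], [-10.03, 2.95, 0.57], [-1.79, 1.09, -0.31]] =a@ [[-2.69,0.89,0.08], [0.07,-0.95,0.67]]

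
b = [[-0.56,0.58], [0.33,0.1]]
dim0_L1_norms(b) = [0.89, 0.68]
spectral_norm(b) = 0.82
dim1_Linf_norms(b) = [0.58, 0.33]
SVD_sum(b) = [[-0.60, 0.53], [0.14, -0.12]] + [[0.04, 0.05], [0.19, 0.22]]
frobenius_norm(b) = 0.88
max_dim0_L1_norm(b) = 0.89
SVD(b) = [[-0.98, 0.22], [0.22, 0.98]] @ diag([0.8238448616913905, 0.3002992571830535]) @ [[0.75, -0.66], [0.66, 0.75]]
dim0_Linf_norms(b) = [0.56, 0.58]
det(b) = -0.25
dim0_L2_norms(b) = [0.65, 0.59]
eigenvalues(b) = [-0.78, 0.32]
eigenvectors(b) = [[-0.94, -0.55],[0.35, -0.83]]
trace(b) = -0.46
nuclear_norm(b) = 1.12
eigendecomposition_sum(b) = [[-0.62, 0.41], [0.23, -0.15]] + [[0.06, 0.17], [0.1, 0.25]]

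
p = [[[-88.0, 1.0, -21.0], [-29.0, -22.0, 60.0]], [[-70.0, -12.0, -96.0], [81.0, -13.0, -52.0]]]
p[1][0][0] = -70.0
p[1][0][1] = -12.0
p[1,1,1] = -13.0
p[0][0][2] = -21.0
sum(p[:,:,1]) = -46.0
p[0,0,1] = 1.0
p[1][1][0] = 81.0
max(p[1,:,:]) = 81.0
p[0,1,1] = -22.0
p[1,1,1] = -13.0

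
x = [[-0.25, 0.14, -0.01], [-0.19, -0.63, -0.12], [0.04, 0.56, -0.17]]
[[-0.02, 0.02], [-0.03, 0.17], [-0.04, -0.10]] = x @ [[0.06, -0.18], [-0.01, -0.19], [0.21, -0.1]]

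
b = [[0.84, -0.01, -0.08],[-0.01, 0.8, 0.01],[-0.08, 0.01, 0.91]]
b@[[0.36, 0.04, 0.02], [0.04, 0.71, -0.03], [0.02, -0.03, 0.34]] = [[0.3, 0.03, -0.01], [0.03, 0.57, -0.02], [-0.01, -0.02, 0.31]]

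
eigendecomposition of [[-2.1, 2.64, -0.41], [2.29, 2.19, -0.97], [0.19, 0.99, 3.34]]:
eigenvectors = [[(0.92+0j), 0.00+0.32j, -0.32j], [-0.39+0.00j, -0.01+0.65j, (-0.01-0.65j)], [(0.03+0j), 0.69+0.00j, (0.69-0j)]]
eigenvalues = [(-3.22+0j), (3.32+1.01j), (3.32-1.01j)]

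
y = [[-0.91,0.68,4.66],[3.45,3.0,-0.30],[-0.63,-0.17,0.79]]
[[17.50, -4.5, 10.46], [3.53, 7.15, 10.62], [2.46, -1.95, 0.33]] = y@[[0.44, 3.45, 2.45], [1.04, -1.59, 0.98], [3.69, -0.06, 2.58]]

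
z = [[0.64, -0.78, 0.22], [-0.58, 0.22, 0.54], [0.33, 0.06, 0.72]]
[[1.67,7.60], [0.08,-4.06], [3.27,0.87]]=z @ [[3.14, 4.37], [1.28, -6.24], [3.0, -0.28]]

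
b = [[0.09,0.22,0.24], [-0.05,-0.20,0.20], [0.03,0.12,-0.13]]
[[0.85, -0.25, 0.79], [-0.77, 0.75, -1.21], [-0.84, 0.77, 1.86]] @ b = [[0.11,  0.33,  0.05], [-0.14,  -0.46,  0.12], [-0.06,  -0.12,  -0.29]]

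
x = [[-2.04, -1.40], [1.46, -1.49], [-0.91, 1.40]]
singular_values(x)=[2.72, 2.42]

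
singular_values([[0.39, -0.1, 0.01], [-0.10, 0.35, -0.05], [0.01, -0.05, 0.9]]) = [0.91, 0.47, 0.27]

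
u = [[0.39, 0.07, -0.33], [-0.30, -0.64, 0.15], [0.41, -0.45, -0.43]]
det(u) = -0.00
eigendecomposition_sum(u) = [[-0.36, -0.21, 0.22], [0.07, 0.04, -0.04], [-0.45, -0.26, 0.28]] + [[0.89, 0.63, -0.61], [-0.13, -0.09, 0.09], [1.31, 0.93, -0.9]] + [[-0.14, -0.35, 0.06], [-0.23, -0.58, 0.10], [-0.45, -1.12, 0.19]]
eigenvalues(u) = [-0.04, -0.11, -0.54]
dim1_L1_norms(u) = [0.79, 1.09, 1.29]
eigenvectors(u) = [[0.62, 0.56, 0.27], [-0.11, -0.08, 0.45], [0.78, 0.82, 0.85]]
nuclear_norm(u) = 1.64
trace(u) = -0.68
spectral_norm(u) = 0.85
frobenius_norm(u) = 1.16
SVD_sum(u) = [[0.34, -0.11, -0.32], [-0.12, 0.04, 0.11], [0.49, -0.16, -0.45]] + [[0.05, 0.18, -0.01],  [-0.18, -0.68, 0.04],  [-0.08, -0.29, 0.02]] + [[-0.00,0.0,-0.0], [-0.00,0.00,-0.0], [0.0,-0.0,0.0]]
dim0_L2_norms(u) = [0.64, 0.79, 0.56]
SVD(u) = [[-0.57, 0.24, -0.79], [0.20, -0.89, -0.41], [-0.80, -0.38, 0.46]] @ diag([0.8495851434829986, 0.7884758464291803, 0.0033050825647747465]) @ [[-0.72, 0.23, 0.66], [0.26, 0.96, -0.06], [0.65, -0.13, 0.75]]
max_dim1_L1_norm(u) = 1.29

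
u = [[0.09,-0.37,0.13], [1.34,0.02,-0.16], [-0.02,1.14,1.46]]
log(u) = [[-0.29, -0.80, 0.05], [2.5, -0.28, -0.26], [-1.20, 0.91, 0.50]]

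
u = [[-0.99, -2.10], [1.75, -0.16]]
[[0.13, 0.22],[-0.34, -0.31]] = u @ [[-0.19, -0.18], [0.03, -0.02]]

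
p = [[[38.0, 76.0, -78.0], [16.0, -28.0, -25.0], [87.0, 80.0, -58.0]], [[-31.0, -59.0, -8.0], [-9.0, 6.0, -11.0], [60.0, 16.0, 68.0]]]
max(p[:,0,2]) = -8.0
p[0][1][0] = 16.0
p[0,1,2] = -25.0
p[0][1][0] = 16.0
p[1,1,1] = 6.0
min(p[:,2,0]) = 60.0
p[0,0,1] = 76.0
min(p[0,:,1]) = -28.0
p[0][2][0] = 87.0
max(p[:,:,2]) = 68.0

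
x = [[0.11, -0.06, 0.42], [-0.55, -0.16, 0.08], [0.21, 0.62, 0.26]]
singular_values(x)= [0.8, 0.48, 0.39]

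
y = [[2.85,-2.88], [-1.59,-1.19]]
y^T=[[2.85, -1.59],[-2.88, -1.19]]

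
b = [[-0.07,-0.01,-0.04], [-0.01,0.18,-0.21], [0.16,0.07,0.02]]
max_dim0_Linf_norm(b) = 0.21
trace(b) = 0.13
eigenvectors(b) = [[0.30+0.00j,  (-0.13+0.17j),  -0.13-0.17j],[(-0.77+0j),  (0.79+0j),  0.79-0.00j],[(-0.56+0j),  (0.5-0.28j),  (0.5+0.28j)]]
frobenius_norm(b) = 0.34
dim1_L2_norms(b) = [0.08, 0.28, 0.18]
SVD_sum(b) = [[0.0, 0.01, -0.02],[0.0, 0.18, -0.21],[0.00, 0.02, -0.03]] + [[-0.07, -0.02, -0.02], [-0.01, -0.00, -0.00], [0.16, 0.05, 0.05]] + [[0.0, -0.0, -0.0], [-0.0, 0.0, 0.0], [0.00, -0.0, -0.0]]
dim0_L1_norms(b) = [0.24, 0.26, 0.27]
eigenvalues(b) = [(0.03+0j), (0.05+0.07j), (0.05-0.07j)]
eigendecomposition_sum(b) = [[0.07-0.00j,(-0.02+0j),0.05+0.00j],  [-0.19+0.00j,0.04+0.00j,(-0.12+0j)],  [-0.14+0.00j,0.03+0.00j,-0.09+0.00j]] + [[-0.07-0.02j, 0.00+0.03j, -0.04-0.05j],[(0.09+0.26j), (0.07-0.07j), -0.05+0.23j],[(0.15+0.13j), (0.02-0.07j), 0.05+0.16j]] + [[(-0.07+0.02j),0.00-0.03j,-0.04+0.05j], [(0.09-0.26j),0.07+0.07j,(-0.05-0.23j)], [(0.15-0.13j),0.02+0.07j,0.05-0.16j]]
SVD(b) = [[-0.08,0.41,0.91], [-0.99,0.08,-0.12], [-0.12,-0.91,0.40]] @ diag([0.27932220169836974, 0.18989421051106742, 0.004392772786485842]) @ [[-0.01, -0.67, 0.75], [-0.92, -0.28, -0.27], [0.39, -0.69, -0.61]]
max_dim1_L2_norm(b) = 0.28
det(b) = 0.00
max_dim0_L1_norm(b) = 0.27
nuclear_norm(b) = 0.47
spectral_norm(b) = 0.28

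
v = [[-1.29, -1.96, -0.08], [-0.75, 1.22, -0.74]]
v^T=[[-1.29, -0.75], [-1.96, 1.22], [-0.08, -0.74]]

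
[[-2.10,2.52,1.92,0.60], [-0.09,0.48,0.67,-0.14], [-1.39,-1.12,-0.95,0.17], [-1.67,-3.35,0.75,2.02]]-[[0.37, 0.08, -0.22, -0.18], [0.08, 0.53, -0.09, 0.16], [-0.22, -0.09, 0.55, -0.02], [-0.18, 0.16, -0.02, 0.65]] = [[-2.47, 2.44, 2.14, 0.78], [-0.17, -0.05, 0.76, -0.30], [-1.17, -1.03, -1.50, 0.19], [-1.49, -3.51, 0.77, 1.37]]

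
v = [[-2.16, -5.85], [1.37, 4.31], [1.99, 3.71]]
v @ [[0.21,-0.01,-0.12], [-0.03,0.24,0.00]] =[[-0.28, -1.38, 0.26], [0.16, 1.02, -0.16], [0.31, 0.87, -0.24]]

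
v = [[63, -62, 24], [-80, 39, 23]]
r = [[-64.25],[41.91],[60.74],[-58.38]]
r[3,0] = -58.38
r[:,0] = [-64.25, 41.91, 60.74, -58.38]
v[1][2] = 23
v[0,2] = 24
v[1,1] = 39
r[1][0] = 41.91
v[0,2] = 24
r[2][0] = 60.74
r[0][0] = -64.25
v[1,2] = 23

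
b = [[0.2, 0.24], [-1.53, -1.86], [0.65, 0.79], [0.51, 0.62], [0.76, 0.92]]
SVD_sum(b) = [[0.20,0.24], [-1.53,-1.86], [0.65,0.79], [0.51,0.62], [0.76,0.92]] + [[0.00, -0.0], [0.00, -0.0], [-0.0, 0.0], [-0.0, 0.0], [0.00, -0.00]]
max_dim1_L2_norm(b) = 2.41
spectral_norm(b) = 3.00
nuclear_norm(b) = 3.01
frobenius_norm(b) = 3.00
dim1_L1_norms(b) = [0.44, 3.39, 1.44, 1.13, 1.68]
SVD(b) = [[-0.1, -0.63], [0.80, -0.34], [-0.34, 0.1], [-0.27, 0.11], [-0.40, -0.68]] @ diag([3.0021977522805767, 0.00294214232359615]) @ [[-0.64, -0.77], [-0.77, 0.64]]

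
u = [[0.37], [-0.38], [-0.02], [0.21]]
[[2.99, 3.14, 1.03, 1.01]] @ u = [[0.1]]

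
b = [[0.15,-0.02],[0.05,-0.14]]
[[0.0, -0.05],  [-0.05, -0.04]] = b@[[0.08, -0.32], [0.41, 0.19]]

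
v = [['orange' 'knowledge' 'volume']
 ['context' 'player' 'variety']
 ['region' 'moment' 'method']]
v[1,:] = ['context', 'player', 'variety']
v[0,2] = 'volume'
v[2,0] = 'region'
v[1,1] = 'player'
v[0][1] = 'knowledge'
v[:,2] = ['volume', 'variety', 'method']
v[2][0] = 'region'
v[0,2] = 'volume'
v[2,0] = 'region'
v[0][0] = 'orange'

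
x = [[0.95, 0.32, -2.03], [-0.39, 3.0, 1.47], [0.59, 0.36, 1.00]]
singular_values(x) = [3.57, 2.09, 0.89]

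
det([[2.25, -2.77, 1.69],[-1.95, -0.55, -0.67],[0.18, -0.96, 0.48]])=-0.969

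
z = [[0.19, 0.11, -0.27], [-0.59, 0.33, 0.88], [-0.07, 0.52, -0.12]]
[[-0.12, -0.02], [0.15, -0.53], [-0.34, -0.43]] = z @ [[0.74,0.02],[-0.36,-0.89],[0.8,-0.26]]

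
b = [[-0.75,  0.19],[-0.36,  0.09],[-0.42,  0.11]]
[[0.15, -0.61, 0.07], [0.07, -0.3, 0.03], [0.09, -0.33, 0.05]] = b @ [[-0.11,1.30,0.28], [0.37,1.92,1.50]]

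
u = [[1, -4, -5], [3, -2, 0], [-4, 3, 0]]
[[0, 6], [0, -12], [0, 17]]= u@[[0, -2], [0, 3], [0, -4]]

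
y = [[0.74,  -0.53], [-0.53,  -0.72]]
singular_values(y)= [0.91, 0.89]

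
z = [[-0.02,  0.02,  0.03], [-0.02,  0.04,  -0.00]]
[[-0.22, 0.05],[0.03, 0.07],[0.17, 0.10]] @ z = [[0.0,-0.0,-0.01], [-0.0,0.0,0.0], [-0.01,0.01,0.01]]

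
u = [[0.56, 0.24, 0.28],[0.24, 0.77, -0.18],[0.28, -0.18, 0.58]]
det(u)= 0.114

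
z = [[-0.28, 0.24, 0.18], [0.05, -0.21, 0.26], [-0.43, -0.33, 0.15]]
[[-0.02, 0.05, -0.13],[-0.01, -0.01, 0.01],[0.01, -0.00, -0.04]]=z @ [[-0.01, -0.05, 0.19], [-0.03, 0.1, -0.19], [-0.06, 0.07, -0.16]]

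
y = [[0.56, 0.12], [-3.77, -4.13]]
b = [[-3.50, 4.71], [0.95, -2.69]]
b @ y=[[-19.72, -19.87], [10.67, 11.22]]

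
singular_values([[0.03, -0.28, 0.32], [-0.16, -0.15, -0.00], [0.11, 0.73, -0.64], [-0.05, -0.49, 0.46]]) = [1.26, 0.2, 0.0]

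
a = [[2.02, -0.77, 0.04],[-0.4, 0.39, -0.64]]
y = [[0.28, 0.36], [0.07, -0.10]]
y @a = [[0.42, -0.08, -0.22], [0.18, -0.09, 0.07]]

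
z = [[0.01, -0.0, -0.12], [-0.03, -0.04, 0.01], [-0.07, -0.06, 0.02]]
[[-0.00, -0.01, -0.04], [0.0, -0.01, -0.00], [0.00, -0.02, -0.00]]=z @ [[0.01, -0.02, 0.01],[-0.02, 0.39, 0.12],[0.01, 0.12, 0.36]]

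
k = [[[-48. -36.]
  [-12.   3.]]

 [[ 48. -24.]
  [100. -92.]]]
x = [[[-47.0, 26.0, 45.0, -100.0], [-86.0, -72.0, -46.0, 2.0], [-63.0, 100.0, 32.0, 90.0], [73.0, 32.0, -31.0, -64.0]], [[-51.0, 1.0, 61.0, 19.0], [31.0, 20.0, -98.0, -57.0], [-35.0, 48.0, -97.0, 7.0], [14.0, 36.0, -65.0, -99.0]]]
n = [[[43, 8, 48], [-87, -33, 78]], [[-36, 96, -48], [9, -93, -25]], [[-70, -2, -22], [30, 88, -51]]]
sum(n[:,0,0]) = -63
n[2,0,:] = [-70, -2, -22]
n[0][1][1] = -33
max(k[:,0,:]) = 48.0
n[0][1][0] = -87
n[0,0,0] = 43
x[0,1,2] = -46.0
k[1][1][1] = -92.0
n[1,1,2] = -25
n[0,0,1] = 8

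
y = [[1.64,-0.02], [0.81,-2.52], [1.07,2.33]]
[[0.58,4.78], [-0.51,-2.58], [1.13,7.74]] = y @ [[0.36, 2.94],  [0.32, 1.97]]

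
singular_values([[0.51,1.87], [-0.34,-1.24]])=[2.33, 0.0]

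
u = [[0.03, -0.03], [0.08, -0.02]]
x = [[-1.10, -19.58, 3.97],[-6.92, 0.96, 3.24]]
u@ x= [[0.17, -0.62, 0.02],[0.05, -1.59, 0.25]]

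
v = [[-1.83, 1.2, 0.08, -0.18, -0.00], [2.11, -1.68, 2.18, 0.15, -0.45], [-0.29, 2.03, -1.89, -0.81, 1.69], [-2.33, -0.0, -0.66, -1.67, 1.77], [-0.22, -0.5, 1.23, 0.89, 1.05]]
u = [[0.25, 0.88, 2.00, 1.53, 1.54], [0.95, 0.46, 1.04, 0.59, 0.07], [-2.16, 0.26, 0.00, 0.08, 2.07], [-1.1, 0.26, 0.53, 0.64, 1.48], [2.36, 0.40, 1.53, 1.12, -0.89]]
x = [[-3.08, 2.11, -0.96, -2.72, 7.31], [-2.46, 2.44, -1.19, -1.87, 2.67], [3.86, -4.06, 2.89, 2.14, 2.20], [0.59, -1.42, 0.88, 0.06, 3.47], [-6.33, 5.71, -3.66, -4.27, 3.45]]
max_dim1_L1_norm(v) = 6.71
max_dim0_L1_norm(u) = 6.82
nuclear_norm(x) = 23.15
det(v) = -39.37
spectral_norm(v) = 5.45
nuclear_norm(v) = 12.52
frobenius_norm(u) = 5.95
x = u @ v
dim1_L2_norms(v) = [2.2, 3.5, 3.36, 3.43, 1.93]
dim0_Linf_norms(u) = [2.36, 0.88, 2.0, 1.53, 2.07]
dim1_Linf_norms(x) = [7.31, 2.67, 4.06, 3.47, 6.33]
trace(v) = -6.02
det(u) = -0.00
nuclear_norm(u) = 8.68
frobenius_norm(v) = 6.62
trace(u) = 0.46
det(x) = 0.01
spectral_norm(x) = 14.70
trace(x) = 5.76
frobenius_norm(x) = 16.74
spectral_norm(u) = 4.42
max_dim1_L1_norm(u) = 6.3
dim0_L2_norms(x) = [8.42, 7.84, 4.99, 5.81, 9.45]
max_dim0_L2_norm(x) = 9.45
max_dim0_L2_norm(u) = 3.52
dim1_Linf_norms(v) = [1.83, 2.18, 2.03, 2.33, 1.23]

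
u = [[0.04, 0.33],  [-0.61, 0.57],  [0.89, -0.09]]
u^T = [[0.04, -0.61, 0.89], [0.33, 0.57, -0.09]]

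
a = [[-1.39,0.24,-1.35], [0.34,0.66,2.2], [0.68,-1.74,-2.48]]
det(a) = -1.08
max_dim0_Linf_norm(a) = 2.48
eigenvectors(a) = [[-0.02+0.58j, (-0.02-0.58j), 0.58+0.00j], [(-0.36-0.37j), -0.36+0.37j, (0.72+0j)], [(0.63+0j), (0.63-0j), -0.38+0.00j]]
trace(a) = -3.21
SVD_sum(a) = [[-0.03, -0.48, -1.06], [0.06, 0.95, 2.07], [-0.07, -1.23, -2.69]] + [[-1.33, 0.77, -0.32], [0.35, -0.2, 0.08], [0.79, -0.46, 0.19]] + [[-0.04, -0.05, 0.02],[-0.06, -0.09, 0.04],[-0.03, -0.05, 0.02]]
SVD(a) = [[-0.30, -0.84, 0.46], [0.58, 0.22, 0.78], [-0.76, 0.5, 0.42]] @ diag([3.915467719947787, 1.868455758173779, 0.1475995047218632]) @ [[0.02,0.42,0.91],[0.85,-0.49,0.2],[-0.53,-0.76,0.36]]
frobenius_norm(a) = 4.34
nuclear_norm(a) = 5.93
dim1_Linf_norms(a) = [1.39, 2.2, 2.48]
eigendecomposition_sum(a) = [[(-0.65+0.26j), 0.19-0.83j, -0.63-1.18j], [0.23-0.58j, 0.42+0.64j, (1.15+0.32j)], [(0.31+0.7j), (-0.92-0.19j), (-1.27+0.73j)]] + [[-0.65-0.26j,0.19+0.83j,(-0.63+1.18j)], [(0.23+0.58j),(0.42-0.64j),(1.15-0.32j)], [0.31-0.70j,-0.92+0.19j,(-1.27-0.73j)]] + [[(-0.09+0j),  (-0.15-0j),  (-0.09-0j)], [(-0.12+0j),  -0.18-0.00j,  -0.11-0.00j], [0.06-0.00j,  (0.1+0j),  (0.06+0j)]]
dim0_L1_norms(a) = [2.41, 2.64, 6.03]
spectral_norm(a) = 3.92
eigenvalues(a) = [(-1.49+1.63j), (-1.49-1.63j), (-0.22+0j)]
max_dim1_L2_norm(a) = 3.1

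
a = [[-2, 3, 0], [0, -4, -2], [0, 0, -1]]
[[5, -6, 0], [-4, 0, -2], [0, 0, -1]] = a @ [[-1, 3, 0], [1, 0, 0], [0, 0, 1]]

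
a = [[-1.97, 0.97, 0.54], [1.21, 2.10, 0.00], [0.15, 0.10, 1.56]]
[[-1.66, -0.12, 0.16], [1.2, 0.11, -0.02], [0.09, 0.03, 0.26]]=a @ [[0.87,0.07,-0.03], [0.07,0.01,0.01], [-0.03,0.01,0.17]]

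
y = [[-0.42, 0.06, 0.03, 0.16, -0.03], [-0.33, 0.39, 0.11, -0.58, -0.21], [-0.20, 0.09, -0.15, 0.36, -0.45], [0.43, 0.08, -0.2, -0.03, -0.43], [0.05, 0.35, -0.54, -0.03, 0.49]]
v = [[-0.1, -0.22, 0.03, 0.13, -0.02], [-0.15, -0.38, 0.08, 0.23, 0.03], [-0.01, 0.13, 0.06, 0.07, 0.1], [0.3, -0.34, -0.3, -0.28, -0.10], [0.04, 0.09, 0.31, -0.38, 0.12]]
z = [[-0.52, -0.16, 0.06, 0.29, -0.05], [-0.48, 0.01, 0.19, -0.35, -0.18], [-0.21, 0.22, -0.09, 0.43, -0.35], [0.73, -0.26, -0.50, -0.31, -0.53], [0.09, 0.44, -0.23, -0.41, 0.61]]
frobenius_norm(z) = 1.80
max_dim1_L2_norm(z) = 1.11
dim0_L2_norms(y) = [0.72, 0.54, 0.61, 0.7, 0.82]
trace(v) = -0.58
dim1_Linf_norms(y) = [0.42, 0.58, 0.45, 0.43, 0.54]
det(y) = -0.00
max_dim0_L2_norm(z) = 1.04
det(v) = 0.00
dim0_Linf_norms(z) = [0.73, 0.44, 0.5, 0.43, 0.61]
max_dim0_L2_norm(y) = 0.82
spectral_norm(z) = 1.23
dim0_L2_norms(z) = [1.04, 0.58, 0.59, 0.81, 0.9]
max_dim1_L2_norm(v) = 0.62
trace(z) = -0.30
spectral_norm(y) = 0.87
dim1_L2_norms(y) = [0.46, 0.81, 0.63, 0.65, 0.81]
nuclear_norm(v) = 1.78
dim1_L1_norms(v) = [0.5, 0.87, 0.37, 1.32, 0.94]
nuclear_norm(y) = 3.04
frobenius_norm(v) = 0.99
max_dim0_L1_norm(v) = 1.16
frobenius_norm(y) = 1.53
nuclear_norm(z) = 3.58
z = y + v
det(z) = -0.09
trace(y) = 0.28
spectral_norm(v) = 0.65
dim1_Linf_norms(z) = [0.52, 0.48, 0.43, 0.73, 0.61]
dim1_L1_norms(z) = [1.08, 1.21, 1.3, 2.33, 1.78]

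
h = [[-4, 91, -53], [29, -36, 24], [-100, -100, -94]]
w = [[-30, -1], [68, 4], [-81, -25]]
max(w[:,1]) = 4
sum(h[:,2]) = -123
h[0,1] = 91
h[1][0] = 29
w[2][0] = -81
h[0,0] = -4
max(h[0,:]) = 91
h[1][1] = -36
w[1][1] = 4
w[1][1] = 4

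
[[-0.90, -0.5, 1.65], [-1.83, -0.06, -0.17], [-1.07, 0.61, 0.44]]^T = [[-0.90, -1.83, -1.07], [-0.5, -0.06, 0.61], [1.65, -0.17, 0.44]]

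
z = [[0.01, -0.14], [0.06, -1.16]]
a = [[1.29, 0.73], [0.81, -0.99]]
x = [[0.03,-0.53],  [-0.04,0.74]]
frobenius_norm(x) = 0.91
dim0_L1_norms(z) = [0.07, 1.3]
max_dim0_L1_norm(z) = 1.3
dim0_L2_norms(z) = [0.06, 1.17]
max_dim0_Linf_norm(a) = 1.29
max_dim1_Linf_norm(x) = 0.74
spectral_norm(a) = 1.53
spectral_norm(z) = 1.17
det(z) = -0.00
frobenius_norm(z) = 1.17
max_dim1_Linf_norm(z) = 1.16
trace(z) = -1.15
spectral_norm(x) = 0.91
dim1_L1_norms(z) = [0.15, 1.22]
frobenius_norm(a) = 1.96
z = a @ x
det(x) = 0.00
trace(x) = 0.77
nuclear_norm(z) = 1.17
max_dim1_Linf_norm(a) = 1.29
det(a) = -1.87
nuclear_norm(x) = 0.91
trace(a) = 0.30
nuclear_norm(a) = 2.75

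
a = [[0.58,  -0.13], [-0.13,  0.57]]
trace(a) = 1.15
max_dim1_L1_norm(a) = 0.71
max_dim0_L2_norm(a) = 0.59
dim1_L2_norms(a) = [0.59, 0.58]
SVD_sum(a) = [[0.37, -0.35], [-0.35, 0.34]] + [[0.21, 0.22], [0.22, 0.23]]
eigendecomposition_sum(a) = [[0.37,-0.35], [-0.35,0.34]] + [[0.21,0.22], [0.22,0.23]]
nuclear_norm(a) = 1.15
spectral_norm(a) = 0.71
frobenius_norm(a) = 0.83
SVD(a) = [[-0.72, 0.69], [0.69, 0.72]] @ diag([0.7050961183125769, 0.44490388168742306]) @ [[-0.72, 0.69], [0.69, 0.72]]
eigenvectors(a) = [[0.72,0.69], [-0.69,0.72]]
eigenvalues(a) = [0.71, 0.44]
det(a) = 0.31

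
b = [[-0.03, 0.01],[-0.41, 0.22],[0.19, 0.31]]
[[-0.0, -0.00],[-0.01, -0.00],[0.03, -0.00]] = b @ [[0.06, 0.0],[0.07, -0.01]]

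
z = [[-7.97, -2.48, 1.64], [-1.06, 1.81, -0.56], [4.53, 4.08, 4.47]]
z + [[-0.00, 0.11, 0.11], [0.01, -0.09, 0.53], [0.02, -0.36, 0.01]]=[[-7.97, -2.37, 1.75], [-1.05, 1.72, -0.03], [4.55, 3.72, 4.48]]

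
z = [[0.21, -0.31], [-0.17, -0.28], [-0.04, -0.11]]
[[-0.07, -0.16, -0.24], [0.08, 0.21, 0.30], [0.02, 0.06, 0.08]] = z@[[-0.4, -0.99, -1.44], [-0.05, -0.14, -0.2]]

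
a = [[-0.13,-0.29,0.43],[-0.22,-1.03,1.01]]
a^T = [[-0.13, -0.22],[-0.29, -1.03],[0.43, 1.01]]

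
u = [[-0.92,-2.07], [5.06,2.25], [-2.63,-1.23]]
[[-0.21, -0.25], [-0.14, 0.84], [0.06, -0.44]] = u @ [[-0.09, 0.14],[0.14, 0.06]]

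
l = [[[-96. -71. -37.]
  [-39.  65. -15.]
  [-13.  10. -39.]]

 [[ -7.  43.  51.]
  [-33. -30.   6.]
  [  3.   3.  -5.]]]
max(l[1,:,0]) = 3.0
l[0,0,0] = -96.0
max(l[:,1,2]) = 6.0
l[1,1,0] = -33.0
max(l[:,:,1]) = 65.0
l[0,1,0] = -39.0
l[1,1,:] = [-33.0, -30.0, 6.0]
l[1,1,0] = -33.0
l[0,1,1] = 65.0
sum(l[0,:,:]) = -235.0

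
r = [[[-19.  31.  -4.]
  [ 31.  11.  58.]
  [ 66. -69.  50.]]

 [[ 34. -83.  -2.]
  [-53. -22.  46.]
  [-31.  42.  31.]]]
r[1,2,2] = 31.0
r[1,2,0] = -31.0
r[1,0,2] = -2.0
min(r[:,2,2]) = 31.0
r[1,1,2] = 46.0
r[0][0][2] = -4.0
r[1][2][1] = 42.0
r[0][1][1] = 11.0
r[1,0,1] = -83.0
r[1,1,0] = -53.0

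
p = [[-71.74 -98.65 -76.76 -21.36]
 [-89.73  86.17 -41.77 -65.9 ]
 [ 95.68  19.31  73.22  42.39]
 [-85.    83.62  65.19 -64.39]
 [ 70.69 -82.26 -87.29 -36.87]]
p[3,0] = -85.0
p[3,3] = -64.39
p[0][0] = -71.74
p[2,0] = 95.68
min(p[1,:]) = -89.73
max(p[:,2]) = 73.22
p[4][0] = 70.69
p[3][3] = -64.39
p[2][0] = 95.68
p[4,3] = -36.87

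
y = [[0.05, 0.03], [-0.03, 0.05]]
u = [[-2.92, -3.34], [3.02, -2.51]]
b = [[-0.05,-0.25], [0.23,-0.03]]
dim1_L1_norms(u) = [6.26, 5.53]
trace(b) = -0.08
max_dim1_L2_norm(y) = 0.06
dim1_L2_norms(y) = [0.06, 0.06]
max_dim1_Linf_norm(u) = 3.34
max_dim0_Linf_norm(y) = 0.05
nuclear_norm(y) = 0.12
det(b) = 0.06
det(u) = 17.42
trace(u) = -5.43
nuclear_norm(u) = 8.36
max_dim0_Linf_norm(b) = 0.25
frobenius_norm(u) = 5.92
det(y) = 0.00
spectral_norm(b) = 0.26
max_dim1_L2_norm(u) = 4.44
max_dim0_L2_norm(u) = 4.2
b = u @ y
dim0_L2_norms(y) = [0.06, 0.06]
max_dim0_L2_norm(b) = 0.25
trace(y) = 0.10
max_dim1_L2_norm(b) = 0.25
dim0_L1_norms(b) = [0.28, 0.28]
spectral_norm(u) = 4.44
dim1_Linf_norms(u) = [3.34, 3.02]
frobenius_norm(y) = 0.08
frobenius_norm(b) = 0.34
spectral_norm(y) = 0.06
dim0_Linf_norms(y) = [0.05, 0.05]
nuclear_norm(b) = 0.49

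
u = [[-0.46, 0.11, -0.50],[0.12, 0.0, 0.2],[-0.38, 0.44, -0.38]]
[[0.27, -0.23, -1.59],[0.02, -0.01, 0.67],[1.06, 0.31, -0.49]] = u @ [[-0.36, 2.76, 0.97], [2.35, 1.60, 2.11], [0.30, -1.72, 2.75]]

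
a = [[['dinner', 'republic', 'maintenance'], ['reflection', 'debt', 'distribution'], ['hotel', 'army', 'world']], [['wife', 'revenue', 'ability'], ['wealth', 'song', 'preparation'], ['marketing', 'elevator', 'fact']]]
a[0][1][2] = 'distribution'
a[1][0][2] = 'ability'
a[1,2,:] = ['marketing', 'elevator', 'fact']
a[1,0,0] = 'wife'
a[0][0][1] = 'republic'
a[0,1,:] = ['reflection', 'debt', 'distribution']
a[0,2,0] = 'hotel'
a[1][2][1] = 'elevator'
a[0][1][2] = 'distribution'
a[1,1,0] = 'wealth'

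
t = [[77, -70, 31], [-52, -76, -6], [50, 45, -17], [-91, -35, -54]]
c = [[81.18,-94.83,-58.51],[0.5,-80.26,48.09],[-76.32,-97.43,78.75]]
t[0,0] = 77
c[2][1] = -97.43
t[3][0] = -91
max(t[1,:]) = -6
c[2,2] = 78.75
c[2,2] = 78.75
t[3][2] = -54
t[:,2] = [31, -6, -17, -54]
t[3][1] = -35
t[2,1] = 45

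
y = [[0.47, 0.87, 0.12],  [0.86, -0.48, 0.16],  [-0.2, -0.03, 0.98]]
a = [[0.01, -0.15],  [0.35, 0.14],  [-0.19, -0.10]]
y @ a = [[0.29, 0.04], [-0.19, -0.21], [-0.2, -0.07]]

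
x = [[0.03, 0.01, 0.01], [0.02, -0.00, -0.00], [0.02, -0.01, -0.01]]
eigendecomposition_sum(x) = [[0.03, 0.01, 0.01], [0.02, 0.0, 0.00], [0.01, 0.00, 0.00]] + [[-0.0, 0.00, 0.00], [0.00, -0.0, -0.0], [0.01, -0.01, -0.01]] + [[-0.00, 0.0, -0.00], [-0.00, 0.00, -0.0], [0.00, -0.0, 0.00]]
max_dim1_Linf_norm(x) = 0.03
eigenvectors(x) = [[-0.86,  -0.25,  -0.00], [-0.45,  0.27,  -0.71], [-0.26,  0.93,  0.71]]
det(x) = 0.00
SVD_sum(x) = [[0.03,0.00,0.0], [0.02,0.00,0.0], [0.02,0.00,0.00]] + [[-0.0, 0.01, 0.01],[0.0, -0.00, -0.00],[0.0, -0.01, -0.01]] + [[0.00,0.00,-0.00], [0.00,-0.00,0.0], [0.0,0.00,-0.0]]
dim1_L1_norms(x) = [0.05, 0.02, 0.04]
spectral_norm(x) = 0.04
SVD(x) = [[-0.76, 0.55, 0.35], [-0.48, -0.11, -0.87], [-0.44, -0.83, 0.35]] @ diag([0.041415054446209576, 0.01961614807288874, 9.394254928063404e-20]) @ [[-0.99, -0.08, -0.08], [-0.11, 0.70, 0.7], [-0.0, 0.71, -0.71]]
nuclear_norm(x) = 0.06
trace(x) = 0.02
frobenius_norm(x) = 0.05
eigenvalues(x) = [0.04, -0.02, 0.0]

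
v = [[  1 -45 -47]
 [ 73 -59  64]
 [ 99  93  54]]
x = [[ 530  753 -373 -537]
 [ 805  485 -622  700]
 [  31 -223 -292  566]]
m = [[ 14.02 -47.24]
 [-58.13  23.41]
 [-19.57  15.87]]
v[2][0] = 99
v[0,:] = [1, -45, -47]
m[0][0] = 14.02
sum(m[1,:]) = -34.72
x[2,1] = -223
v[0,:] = [1, -45, -47]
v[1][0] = 73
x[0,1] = 753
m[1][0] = -58.13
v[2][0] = 99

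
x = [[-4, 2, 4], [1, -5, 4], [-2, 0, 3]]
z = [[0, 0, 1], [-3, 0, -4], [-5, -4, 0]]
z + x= [[-4, 2, 5], [-2, -5, 0], [-7, -4, 3]]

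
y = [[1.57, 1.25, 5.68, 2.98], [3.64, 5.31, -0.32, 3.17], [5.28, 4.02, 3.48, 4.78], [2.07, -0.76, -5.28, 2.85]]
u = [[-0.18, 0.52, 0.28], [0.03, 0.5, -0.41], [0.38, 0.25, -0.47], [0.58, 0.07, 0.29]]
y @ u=[[3.64,3.07,-1.88],[1.22,4.69,-0.09],[3.26,5.96,-0.42],[-0.75,-0.42,4.2]]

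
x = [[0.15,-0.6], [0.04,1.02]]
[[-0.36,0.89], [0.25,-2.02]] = x @ [[-1.24,  -1.71],[0.29,  -1.91]]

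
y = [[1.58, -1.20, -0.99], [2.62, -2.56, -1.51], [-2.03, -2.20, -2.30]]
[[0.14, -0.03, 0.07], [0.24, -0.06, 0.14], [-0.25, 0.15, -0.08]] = y@[[0.1, -0.04, 0.04], [-0.01, -0.00, -0.03], [0.03, -0.03, 0.03]]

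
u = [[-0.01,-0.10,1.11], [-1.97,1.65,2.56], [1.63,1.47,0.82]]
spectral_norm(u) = 3.74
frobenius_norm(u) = 4.46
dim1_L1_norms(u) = [1.22, 6.18, 3.92]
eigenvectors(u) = [[-0.41, -0.61, 0.19],[-0.68, 0.55, 0.77],[0.62, -0.58, 0.61]]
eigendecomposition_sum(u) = [[-0.70, -0.23, 0.51], [-1.16, -0.39, 0.85], [1.06, 0.36, -0.78]] + [[0.72, -0.30, 0.15], [-0.65, 0.27, -0.14], [0.69, -0.28, 0.14]] + [[-0.04, 0.43, 0.45], [-0.15, 1.77, 1.85], [-0.12, 1.40, 1.45]]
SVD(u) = [[-0.21, -0.06, 0.98], [-0.96, 0.18, -0.20], [-0.17, -0.98, -0.10]] @ diag([3.7395023391745386, 2.299699415546548, 0.7854329083015466]) @ [[0.43, -0.48, -0.76], [-0.85, -0.49, -0.17], [0.29, -0.72, 0.63]]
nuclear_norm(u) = 6.82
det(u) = -6.75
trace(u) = 2.46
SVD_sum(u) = [[-0.35, 0.39, 0.61], [-1.56, 1.75, 2.73], [-0.27, 0.3, 0.48]] + [[0.11, 0.07, 0.02],[-0.36, -0.21, -0.07],[1.92, 1.11, 0.39]] + [[0.22, -0.55, 0.48], [-0.05, 0.11, -0.10], [-0.02, 0.05, -0.05]]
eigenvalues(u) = [-1.86, 1.14, 3.19]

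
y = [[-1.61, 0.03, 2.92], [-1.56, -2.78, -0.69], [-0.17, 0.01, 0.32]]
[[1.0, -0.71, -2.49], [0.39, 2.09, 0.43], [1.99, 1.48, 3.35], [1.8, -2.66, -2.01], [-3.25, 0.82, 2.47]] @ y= [[-0.08, 1.98, 2.61],[-3.96, -5.79, -0.17],[-6.08, -4.02, 5.86],[1.59, 7.43, 6.45],[3.53, -2.35, -9.27]]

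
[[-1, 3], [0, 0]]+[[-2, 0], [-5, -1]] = [[-3, 3], [-5, -1]]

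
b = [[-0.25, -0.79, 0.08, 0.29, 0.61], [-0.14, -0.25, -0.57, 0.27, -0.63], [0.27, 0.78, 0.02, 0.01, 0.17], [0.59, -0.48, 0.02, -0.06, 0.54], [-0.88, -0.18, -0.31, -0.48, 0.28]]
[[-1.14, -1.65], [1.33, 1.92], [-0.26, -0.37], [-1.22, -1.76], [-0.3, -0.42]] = b@[[-0.26, -0.38], [0.16, 0.23], [-0.27, -0.39], [0.15, 0.22], [-1.81, -2.61]]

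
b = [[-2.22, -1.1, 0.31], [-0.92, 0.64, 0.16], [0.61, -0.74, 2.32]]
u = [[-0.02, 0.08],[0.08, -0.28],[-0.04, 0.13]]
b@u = [[-0.06, 0.17],  [0.06, -0.23],  [-0.16, 0.56]]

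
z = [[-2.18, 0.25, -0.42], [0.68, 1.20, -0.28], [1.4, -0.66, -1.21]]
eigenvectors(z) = [[(0.27-0.36j), 0.27+0.36j, -0.09+0.00j], [(-0.16+0.05j), (-0.16-0.05j), (-0.97+0j)], [-0.88+0.00j, -0.88-0.00j, 0.20+0.00j]]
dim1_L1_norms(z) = [2.85, 2.16, 3.27]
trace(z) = -2.19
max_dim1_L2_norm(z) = 2.23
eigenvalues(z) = [(-1.76+0.61j), (-1.76-0.61j), (1.32+0j)]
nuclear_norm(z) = 5.32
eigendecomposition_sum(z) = [[-1.10-0.37j, 0.06-0.08j, (-0.2-0.55j)], [0.25+0.34j, (-0.04+0.01j), (-0.05+0.21j)], [0.72+2.16j, (-0.2-0.01j), (-0.62+0.97j)]] + [[-1.10+0.37j, 0.06+0.08j, (-0.2+0.55j)], [(0.25-0.34j), -0.04-0.01j, -0.05-0.21j], [(0.72-2.16j), -0.20+0.01j, (-0.62-0.97j)]] + [[0.02+0.00j,(0.12+0j),-0.02+0.00j],[(0.18+0j),(1.27+0j),-0.17+0.00j],[-0.04-0.00j,-0.26-0.00j,(0.04-0j)]]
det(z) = 4.57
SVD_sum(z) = [[-2.04, 0.27, 0.36], [0.55, -0.07, -0.1], [1.62, -0.21, -0.29]] + [[-0.08, -0.35, -0.19], [0.20, 0.9, 0.48], [-0.17, -0.74, -0.39]] + [[-0.06, 0.33, -0.6], [-0.07, 0.37, -0.66], [-0.06, 0.29, -0.53]]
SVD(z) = [[-0.77,0.29,0.58],[0.21,-0.74,0.64],[0.61,0.61,0.51]] @ diag([2.726198024379453, 1.4076295003826857, 1.190891901694675]) @ [[0.98, -0.13, -0.17], [-0.19, -0.87, -0.46], [-0.09, 0.48, -0.87]]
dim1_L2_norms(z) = [2.23, 1.41, 1.96]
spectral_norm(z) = 2.73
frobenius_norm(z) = 3.29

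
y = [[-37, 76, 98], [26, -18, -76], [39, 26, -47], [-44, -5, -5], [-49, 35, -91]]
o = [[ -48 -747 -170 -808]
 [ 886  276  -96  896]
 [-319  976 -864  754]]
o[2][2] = -864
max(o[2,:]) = 976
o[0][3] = -808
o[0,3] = -808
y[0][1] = 76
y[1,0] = 26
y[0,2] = 98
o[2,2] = -864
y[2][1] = 26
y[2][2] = -47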